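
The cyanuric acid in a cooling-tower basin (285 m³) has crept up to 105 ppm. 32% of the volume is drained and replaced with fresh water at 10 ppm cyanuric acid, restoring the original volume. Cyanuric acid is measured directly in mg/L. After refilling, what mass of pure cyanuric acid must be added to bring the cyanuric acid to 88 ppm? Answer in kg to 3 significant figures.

Volume: 285 m³ = 285,000 L.
After draining 32% and refilling: 105 × 0.68 + 10 × 0.32 = 74.6 ppm.
Deficit to target: 88 − 74.6 = 13.4 mg/L.
Mass: 13.4 mg/L × 285,000 L = 3819 g cyanuric acid.

3.82 kg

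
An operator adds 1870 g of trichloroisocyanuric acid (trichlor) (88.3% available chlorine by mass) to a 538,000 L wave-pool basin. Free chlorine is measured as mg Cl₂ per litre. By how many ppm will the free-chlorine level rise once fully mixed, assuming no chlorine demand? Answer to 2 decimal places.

Available chlorine delivered: 1870 g × 0.883 = 1651 g as Cl₂.
Concentration rise: 1651 g / 538,000 L = 3.069 mg/L = 3.07 ppm.

3.07 ppm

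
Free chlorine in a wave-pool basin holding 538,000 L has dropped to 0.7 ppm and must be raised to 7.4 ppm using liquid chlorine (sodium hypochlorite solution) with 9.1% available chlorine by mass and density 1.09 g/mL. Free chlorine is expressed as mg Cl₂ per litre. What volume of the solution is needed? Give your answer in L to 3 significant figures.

36.3 L

Chlorine deficit: 7.4 − 0.7 = 6.7 ppm = 6.7 mg/L as Cl₂.
Cl₂ equivalent needed: 6.7 mg/L × 538,000 L = 3,605,000 mg = 3605 g.
Product at 9.1% available chlorine: 3605 / 0.091 = 39,610 g.
Volume at density 1.09 g/mL: 39,610 g ÷ 1.09 g/mL = 36,340 mL.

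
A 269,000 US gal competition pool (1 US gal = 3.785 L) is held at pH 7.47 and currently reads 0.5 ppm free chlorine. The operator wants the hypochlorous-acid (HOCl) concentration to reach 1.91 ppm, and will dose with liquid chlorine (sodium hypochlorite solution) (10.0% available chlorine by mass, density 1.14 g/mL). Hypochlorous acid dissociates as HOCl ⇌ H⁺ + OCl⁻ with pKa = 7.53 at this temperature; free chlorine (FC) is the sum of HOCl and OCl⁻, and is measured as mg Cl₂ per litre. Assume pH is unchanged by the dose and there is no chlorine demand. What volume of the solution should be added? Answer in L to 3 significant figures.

27.5 L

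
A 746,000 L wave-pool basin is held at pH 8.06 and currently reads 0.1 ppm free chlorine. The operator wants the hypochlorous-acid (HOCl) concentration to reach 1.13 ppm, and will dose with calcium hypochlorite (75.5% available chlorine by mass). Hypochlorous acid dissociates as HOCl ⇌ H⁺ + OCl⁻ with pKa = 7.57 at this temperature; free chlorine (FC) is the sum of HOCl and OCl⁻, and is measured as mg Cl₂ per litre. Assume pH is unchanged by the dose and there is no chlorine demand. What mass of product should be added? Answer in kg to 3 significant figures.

[OCl⁻]/[HOCl] = 10^(pH − pKa) = 10^(8.06 − 7.57) = 3.09; fraction as HOCl = 1/(1 + 3.09) = 0.2445.
Free chlorine required for 1.13 ppm HOCl: 1.13 / 0.2445 = 4.622 ppm.
FC to add: 4.622 − 0.1 = 4.522 mg/L as Cl₂.
Cl₂ equivalent: 4.522 mg/L × 746,000 L = 3373 g.
Product at 75.5% available Cl: 3373 / 0.755 = 4468 g.

4.47 kg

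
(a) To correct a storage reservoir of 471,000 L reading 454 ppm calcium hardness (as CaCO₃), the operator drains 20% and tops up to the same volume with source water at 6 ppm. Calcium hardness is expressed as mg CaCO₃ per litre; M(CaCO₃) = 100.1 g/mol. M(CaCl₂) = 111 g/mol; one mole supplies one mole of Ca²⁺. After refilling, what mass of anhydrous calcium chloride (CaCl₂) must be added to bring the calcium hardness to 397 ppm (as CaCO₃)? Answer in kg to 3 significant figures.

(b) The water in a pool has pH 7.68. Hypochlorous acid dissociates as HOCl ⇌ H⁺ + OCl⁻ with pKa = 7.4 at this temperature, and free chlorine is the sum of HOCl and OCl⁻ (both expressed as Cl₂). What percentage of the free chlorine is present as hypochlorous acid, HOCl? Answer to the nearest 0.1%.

(a) After draining 20% and refilling: 454 × 0.80 + 6 × 0.20 = 364.4 ppm.
(a) Deficit to target: 397 − 364.4 = 32.6 mg/L.
(a) As CaCO₃: 32.6 mg/L × 471,000 L = 15,350 g; ÷ 100.1 = 153.4 mol Ca²⁺.
(a) Mass: 153.4 × 111 = 17,030 g.

(b) [OCl⁻]/[HOCl] = 10^(pH − pKa) = 10^(7.68 − 7.4) = 10^0.28 = 1.905.
(b) Fraction as HOCl = 1 / (1 + 1.905) = 0.3442.

(a) 17.0 kg; (b) 34.4%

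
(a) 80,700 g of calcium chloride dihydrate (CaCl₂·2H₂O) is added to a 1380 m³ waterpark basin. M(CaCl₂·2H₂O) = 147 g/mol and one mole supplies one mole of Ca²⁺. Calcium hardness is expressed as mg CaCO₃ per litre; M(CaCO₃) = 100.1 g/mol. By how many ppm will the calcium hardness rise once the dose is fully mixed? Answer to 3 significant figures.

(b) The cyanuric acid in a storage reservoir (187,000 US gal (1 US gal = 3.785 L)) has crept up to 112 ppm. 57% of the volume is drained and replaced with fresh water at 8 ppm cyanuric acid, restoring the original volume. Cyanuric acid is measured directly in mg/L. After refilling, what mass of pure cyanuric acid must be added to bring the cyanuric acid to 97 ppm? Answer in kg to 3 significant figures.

(a) Volume: 1380 m³ = 1,380,000 L.
(a) Moles of Ca²⁺: 80,700 g ÷ 147 g/mol = 549 mol.
(a) As CaCO₃: 549 mol × 100.1 g/mol = 54,950 g.
(a) Rise: 54,950 g / 1,380,000 L × 1000 = 39.82 mg/L.

(b) Volume: 187,000 US gal × 3.785 L/gal = 707,795 L.
(b) After draining 57% and refilling: 112 × 0.43 + 8 × 0.57 = 52.72 ppm.
(b) Deficit to target: 97 − 52.72 = 44.28 mg/L.
(b) Mass: 44.28 mg/L × 707,795 L = 31,340 g cyanuric acid.

(a) 39.8 ppm; (b) 31.3 kg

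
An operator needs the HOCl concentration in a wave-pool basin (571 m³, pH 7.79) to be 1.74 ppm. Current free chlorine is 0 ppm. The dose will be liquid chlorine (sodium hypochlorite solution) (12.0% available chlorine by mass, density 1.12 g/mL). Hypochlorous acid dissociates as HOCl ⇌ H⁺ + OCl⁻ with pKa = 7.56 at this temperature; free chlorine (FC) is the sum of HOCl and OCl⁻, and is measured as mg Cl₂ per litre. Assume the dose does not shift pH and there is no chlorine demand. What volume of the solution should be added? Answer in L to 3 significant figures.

19.9 L

Volume: 571 m³ = 571,000 L.
[OCl⁻]/[HOCl] = 10^(pH − pKa) = 10^(7.79 − 7.56) = 1.698; fraction as HOCl = 1/(1 + 1.698) = 0.3706.
Free chlorine required for 1.74 ppm HOCl: 1.74 / 0.3706 = 4.695 ppm.
FC to add: 4.695 − 0 = 4.695 mg/L as Cl₂.
Cl₂ equivalent: 4.695 mg/L × 571,000 L = 2681 g.
Product at 12.0% available Cl: 2681 / 0.12 = 22,340 g.
Volume: 22,340 g ÷ 1.12 g/mL = 19,950 mL.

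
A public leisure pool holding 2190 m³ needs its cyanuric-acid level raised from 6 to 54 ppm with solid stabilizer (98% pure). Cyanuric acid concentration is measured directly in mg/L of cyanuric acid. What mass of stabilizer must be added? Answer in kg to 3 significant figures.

Volume: 2190 m³ = 2,190,000 L.
CYA to add: (54 − 6) = 48 mg/L × 2,190,000 L = 105,100 g cyanuric acid.
At 98% purity: 105,100 / 0.98 = 107,300 g product.

107 kg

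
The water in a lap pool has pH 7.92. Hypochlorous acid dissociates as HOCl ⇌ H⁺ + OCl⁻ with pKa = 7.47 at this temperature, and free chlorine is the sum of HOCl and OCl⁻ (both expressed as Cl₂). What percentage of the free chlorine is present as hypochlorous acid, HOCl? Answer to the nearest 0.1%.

[OCl⁻]/[HOCl] = 10^(pH − pKa) = 10^(7.92 − 7.47) = 10^0.45 = 2.818.
Fraction as HOCl = 1 / (1 + 2.818) = 0.2619.

26.2%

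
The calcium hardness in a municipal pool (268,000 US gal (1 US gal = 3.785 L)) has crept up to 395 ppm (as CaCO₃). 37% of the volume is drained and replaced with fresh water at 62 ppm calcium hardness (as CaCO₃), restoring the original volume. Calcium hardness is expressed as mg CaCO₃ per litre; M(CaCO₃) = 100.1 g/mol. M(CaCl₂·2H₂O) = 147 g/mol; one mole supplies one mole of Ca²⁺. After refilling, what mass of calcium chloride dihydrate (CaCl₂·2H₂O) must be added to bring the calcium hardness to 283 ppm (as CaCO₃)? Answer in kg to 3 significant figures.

16.7 kg

Volume: 268,000 US gal × 3.785 L/gal = 1,014,380 L.
After draining 37% and refilling: 395 × 0.63 + 62 × 0.37 = 271.79 ppm.
Deficit to target: 283 − 271.79 = 11.21 mg/L.
As CaCO₃: 11.21 mg/L × 1,014,380 L = 11,370 g; ÷ 100.1 = 113.6 mol Ca²⁺.
Mass: 113.6 × 147 = 16,700 g.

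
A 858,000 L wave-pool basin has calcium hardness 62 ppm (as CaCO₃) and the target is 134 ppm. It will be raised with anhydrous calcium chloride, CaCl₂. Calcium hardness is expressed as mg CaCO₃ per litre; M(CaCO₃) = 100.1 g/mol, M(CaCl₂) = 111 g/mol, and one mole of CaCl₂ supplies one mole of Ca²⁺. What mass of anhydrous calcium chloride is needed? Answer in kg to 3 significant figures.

68.5 kg

Hardness to add: (134 − 62) = 72 mg/L as CaCO₃ × 858,000 L = 61,780 g as CaCO₃.
Moles of Ca²⁺ (1 mol Ca²⁺ ≡ 1 mol CaCO₃): 61,780 / 100.1 g/mol = 617.1 mol.
Mass of CaCl₂: 617.1 × 111 = 68,500 g.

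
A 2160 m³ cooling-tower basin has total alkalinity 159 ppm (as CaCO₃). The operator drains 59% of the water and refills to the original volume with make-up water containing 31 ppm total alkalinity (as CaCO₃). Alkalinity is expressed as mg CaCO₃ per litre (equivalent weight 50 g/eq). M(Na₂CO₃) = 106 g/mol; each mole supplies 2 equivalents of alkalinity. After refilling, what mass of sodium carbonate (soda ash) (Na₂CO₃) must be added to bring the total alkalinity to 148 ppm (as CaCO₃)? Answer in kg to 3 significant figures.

148 kg

Volume: 2160 m³ = 2,160,000 L.
After draining 59% and refilling: 159 × 0.41 + 31 × 0.59 = 83.48 ppm.
Deficit to target: 148 − 83.48 = 64.52 mg/L.
As CaCO₃: 64.52 mg/L × 2,160,000 L = 139,400 g; ÷ 50 g/eq ÷ 2 = 1394 mol Na₂CO₃.
Mass: 1394 × 106 = 147,700 g.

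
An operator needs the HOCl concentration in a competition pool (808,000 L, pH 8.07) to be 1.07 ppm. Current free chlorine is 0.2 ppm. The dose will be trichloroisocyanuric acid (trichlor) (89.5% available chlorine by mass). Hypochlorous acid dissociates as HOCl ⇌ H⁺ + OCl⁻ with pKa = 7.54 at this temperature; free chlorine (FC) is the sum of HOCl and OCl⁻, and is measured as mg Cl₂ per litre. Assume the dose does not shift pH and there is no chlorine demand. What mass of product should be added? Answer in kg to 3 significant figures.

[OCl⁻]/[HOCl] = 10^(pH − pKa) = 10^(8.07 − 7.54) = 3.388; fraction as HOCl = 1/(1 + 3.388) = 0.2279.
Free chlorine required for 1.07 ppm HOCl: 1.07 / 0.2279 = 4.696 ppm.
FC to add: 4.696 − 0.2 = 4.496 mg/L as Cl₂.
Cl₂ equivalent: 4.496 mg/L × 808,000 L = 3632 g.
Product at 89.5% available Cl: 3632 / 0.895 = 4059 g.

4.06 kg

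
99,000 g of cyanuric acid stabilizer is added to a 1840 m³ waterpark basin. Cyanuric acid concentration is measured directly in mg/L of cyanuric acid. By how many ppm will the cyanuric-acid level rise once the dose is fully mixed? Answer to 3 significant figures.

Volume: 1840 m³ = 1,840,000 L.
Rise: 99,000 g / 1,840,000 L × 1000 = 53.8 mg/L.

53.8 ppm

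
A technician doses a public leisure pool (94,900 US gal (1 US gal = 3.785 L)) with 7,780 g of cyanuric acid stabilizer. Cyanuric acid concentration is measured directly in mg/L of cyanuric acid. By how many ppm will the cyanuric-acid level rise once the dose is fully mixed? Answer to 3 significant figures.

Volume: 94,900 US gal × 3.785 L/gal = 359,196 L.
Rise: 7,780 g / 359,196 L × 1000 = 21.66 mg/L.

21.7 ppm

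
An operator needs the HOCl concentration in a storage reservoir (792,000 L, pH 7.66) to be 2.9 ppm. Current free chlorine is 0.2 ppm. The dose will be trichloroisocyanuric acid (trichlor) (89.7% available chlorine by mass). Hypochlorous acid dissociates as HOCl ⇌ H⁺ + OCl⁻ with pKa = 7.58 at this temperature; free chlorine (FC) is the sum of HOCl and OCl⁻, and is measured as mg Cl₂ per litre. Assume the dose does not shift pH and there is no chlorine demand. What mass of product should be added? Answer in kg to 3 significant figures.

5.46 kg

[OCl⁻]/[HOCl] = 10^(pH − pKa) = 10^(7.66 − 7.58) = 1.202; fraction as HOCl = 1/(1 + 1.202) = 0.4541.
Free chlorine required for 2.9 ppm HOCl: 2.9 / 0.4541 = 6.387 ppm.
FC to add: 6.387 − 0.2 = 6.187 mg/L as Cl₂.
Cl₂ equivalent: 6.187 mg/L × 792,000 L = 4900 g.
Product at 89.7% available Cl: 4900 / 0.897 = 5462 g.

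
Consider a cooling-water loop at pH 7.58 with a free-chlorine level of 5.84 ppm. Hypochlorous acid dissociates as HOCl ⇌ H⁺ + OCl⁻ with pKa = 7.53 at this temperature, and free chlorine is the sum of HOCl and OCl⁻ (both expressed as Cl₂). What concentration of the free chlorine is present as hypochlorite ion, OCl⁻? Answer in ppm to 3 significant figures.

3.09 ppm

[OCl⁻]/[HOCl] = 10^(pH − pKa) = 10^(7.58 − 7.53) = 10^0.05 = 1.122.
Fraction as HOCl = 1 / (1 + 1.122) = 0.4712.
OCl⁻ = (1 − 0.4712) × 5.84 ppm = 3.088 ppm.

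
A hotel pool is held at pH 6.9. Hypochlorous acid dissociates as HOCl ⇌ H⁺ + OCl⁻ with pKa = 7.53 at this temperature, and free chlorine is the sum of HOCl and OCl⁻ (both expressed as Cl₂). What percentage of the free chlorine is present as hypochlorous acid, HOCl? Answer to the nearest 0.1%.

81.0%

[OCl⁻]/[HOCl] = 10^(pH − pKa) = 10^(6.9 − 7.53) = 10^-0.63 = 0.2344.
Fraction as HOCl = 1 / (1 + 0.2344) = 0.8101.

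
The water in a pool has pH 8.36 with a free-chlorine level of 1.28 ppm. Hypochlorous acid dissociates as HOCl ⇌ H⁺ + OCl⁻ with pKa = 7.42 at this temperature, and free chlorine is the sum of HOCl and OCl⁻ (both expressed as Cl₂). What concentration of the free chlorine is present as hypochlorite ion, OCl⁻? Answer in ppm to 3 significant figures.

1.15 ppm

[OCl⁻]/[HOCl] = 10^(pH − pKa) = 10^(8.36 − 7.42) = 10^0.94 = 8.71.
Fraction as HOCl = 1 / (1 + 8.71) = 0.103.
OCl⁻ = (1 − 0.103) × 1.28 ppm = 1.148 ppm.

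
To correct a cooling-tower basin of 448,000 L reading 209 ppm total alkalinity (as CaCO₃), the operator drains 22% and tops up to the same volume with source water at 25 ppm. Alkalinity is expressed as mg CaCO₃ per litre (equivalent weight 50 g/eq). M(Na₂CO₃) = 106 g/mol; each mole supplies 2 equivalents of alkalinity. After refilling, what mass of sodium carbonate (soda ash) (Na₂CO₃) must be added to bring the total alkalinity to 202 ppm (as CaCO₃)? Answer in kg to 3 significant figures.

15.9 kg

After draining 22% and refilling: 209 × 0.78 + 25 × 0.22 = 168.52 ppm.
Deficit to target: 202 − 168.52 = 33.48 mg/L.
As CaCO₃: 33.48 mg/L × 448,000 L = 15,000 g; ÷ 50 g/eq ÷ 2 = 150 mol Na₂CO₃.
Mass: 150 × 106 = 15,900 g.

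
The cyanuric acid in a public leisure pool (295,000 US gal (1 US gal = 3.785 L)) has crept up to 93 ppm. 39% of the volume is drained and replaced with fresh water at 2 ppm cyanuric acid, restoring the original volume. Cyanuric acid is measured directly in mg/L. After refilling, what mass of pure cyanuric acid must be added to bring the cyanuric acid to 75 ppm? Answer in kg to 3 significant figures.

19.5 kg

Volume: 295,000 US gal × 3.785 L/gal = 1,116,575 L.
After draining 39% and refilling: 93 × 0.61 + 2 × 0.39 = 57.51 ppm.
Deficit to target: 75 − 57.51 = 17.49 mg/L.
Mass: 17.49 mg/L × 1,116,575 L = 19,530 g cyanuric acid.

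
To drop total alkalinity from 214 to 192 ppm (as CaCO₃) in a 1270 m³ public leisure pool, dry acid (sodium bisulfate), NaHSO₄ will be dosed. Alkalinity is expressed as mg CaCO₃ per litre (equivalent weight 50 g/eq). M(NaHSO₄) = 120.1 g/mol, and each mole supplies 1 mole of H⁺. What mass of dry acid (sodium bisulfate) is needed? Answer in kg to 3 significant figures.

67.1 kg

Volume: 1270 m³ = 1,270,000 L.
Alkalinity to neutralize: (214 − 192) = 22 mg/L as CaCO₃ × 1,270,000 L = 27,940 g as CaCO₃.
Equivalents of H⁺ required: 27,940 ÷ 50 g/eq = 558.8 eq = 558.8 mol NaHSO₄.
Mass of NaHSO₄: 558.8 × 120.1 = 67,110 g.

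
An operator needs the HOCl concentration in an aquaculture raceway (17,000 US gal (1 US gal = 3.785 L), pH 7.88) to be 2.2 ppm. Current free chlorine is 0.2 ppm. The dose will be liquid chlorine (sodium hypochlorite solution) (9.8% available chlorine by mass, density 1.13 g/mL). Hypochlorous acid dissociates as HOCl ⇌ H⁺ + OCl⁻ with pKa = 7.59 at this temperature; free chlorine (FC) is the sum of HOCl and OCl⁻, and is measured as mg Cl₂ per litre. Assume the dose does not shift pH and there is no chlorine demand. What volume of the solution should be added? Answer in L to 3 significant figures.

3.65 L

Volume: 17,000 US gal × 3.785 L/gal = 64,345 L.
[OCl⁻]/[HOCl] = 10^(pH − pKa) = 10^(7.88 − 7.59) = 1.95; fraction as HOCl = 1/(1 + 1.95) = 0.339.
Free chlorine required for 2.2 ppm HOCl: 2.2 / 0.339 = 6.49 ppm.
FC to add: 6.49 − 0.2 = 6.29 mg/L as Cl₂.
Cl₂ equivalent: 6.29 mg/L × 64,345 L = 404.7 g.
Product at 9.8% available Cl: 404.7 / 0.098 = 4130 g.
Volume: 4130 g ÷ 1.13 g/mL = 3655 mL.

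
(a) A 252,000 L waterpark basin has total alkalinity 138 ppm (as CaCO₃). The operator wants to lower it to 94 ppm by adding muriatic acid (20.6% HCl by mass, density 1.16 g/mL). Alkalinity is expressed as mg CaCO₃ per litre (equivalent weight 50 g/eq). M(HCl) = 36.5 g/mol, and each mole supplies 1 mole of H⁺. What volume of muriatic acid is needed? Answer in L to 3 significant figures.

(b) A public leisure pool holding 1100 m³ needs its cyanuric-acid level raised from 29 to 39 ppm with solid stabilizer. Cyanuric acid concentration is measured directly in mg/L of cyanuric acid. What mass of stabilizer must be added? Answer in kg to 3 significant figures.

(a) Alkalinity to neutralize: (138 − 94) = 44 mg/L as CaCO₃ × 252,000 L = 11,090 g as CaCO₃.
(a) Equivalents of H⁺ required: 11,090 ÷ 50 g/eq = 221.8 eq = 221.8 mol HCl.
(a) Mass of HCl: 221.8 × 36.5 = 8094 g.
(a) Mass of 20.6% solution: 8094 / 0.206 = 39,290 g.
(a) Volume: 39,290 g ÷ 1.16 g/mL = 33,870 mL.

(b) Volume: 1100 m³ = 1,100,000 L.
(b) CYA to add: (39 − 29) = 10 mg/L × 1,100,000 L = 11,000 g cyanuric acid.

(a) 33.9 L; (b) 11.0 kg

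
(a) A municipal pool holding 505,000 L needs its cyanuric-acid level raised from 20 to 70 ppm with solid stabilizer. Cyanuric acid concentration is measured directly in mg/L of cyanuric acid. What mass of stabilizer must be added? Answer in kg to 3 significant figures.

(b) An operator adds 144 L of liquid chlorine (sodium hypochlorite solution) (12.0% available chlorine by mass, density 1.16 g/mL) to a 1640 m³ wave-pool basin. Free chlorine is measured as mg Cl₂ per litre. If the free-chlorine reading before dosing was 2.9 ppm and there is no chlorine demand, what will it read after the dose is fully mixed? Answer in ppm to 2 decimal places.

(a) 25.2 kg; (b) 15.12 ppm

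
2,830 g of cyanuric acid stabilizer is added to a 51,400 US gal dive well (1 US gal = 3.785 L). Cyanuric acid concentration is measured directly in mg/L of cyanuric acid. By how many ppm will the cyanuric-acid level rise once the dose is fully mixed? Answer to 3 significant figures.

Volume: 51,400 US gal × 3.785 L/gal = 194,549 L.
Rise: 2,830 g / 194,549 L × 1000 = 14.55 mg/L.

14.5 ppm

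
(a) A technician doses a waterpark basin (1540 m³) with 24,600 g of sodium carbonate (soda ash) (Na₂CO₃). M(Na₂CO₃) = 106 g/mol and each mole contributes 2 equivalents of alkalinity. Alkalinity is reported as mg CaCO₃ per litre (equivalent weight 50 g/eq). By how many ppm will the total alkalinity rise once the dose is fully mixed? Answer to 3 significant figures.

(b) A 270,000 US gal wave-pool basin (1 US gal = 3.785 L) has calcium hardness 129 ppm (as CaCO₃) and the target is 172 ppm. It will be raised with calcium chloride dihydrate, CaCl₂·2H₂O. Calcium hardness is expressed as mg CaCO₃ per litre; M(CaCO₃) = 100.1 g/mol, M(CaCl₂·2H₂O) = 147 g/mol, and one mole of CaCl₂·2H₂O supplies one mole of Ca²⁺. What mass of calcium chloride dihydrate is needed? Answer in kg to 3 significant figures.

(a) Volume: 1540 m³ = 1,540,000 L.
(a) Moles of Na₂CO₃: 24,600 g ÷ 106 g/mol = 232.1 mol → 464.2 eq of alkalinity.
(a) As CaCO₃: 464.2 eq × 50 g/eq = 23,210 g.
(a) Rise: 23,210 g / 1,540,000 L × 1000 = 15.07 mg/L.

(b) Volume: 270,000 US gal × 3.785 L/gal = 1,021,950 L.
(b) Hardness to add: (172 − 129) = 43 mg/L as CaCO₃ × 1,021,950 L = 43,940 g as CaCO₃.
(b) Moles of Ca²⁺ (1 mol Ca²⁺ ≡ 1 mol CaCO₃): 43,940 / 100.1 g/mol = 439 mol.
(b) Mass of CaCl₂·2H₂O: 439 × 147 = 64,530 g.

(a) 15.1 ppm; (b) 64.5 kg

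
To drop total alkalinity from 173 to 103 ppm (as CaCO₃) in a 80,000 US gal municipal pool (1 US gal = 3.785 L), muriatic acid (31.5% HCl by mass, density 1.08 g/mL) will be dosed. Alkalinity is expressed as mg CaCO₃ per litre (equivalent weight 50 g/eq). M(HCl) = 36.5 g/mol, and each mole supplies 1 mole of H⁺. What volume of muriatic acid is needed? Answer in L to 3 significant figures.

45.5 L

Volume: 80,000 US gal × 3.785 L/gal = 302,800 L.
Alkalinity to neutralize: (173 − 103) = 70 mg/L as CaCO₃ × 302,800 L = 21,200 g as CaCO₃.
Equivalents of H⁺ required: 21,200 ÷ 50 g/eq = 423.9 eq = 423.9 mol HCl.
Mass of HCl: 423.9 × 36.5 = 15,470 g.
Mass of 31.5% solution: 15,470 / 0.315 = 49,120 g.
Volume: 49,120 g ÷ 1.08 g/mL = 45,480 mL.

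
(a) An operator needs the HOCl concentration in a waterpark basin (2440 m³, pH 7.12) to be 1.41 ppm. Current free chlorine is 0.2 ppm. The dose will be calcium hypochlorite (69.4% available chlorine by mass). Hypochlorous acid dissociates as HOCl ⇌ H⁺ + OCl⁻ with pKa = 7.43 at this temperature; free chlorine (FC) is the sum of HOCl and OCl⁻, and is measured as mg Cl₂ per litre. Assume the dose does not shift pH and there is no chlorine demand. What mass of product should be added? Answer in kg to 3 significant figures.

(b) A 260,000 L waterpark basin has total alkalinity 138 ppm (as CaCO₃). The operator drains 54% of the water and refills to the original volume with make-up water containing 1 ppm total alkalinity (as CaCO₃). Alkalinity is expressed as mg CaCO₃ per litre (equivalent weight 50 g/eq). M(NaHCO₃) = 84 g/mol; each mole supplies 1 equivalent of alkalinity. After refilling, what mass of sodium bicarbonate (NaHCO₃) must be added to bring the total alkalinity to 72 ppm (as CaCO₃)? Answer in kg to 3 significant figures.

(a) 6.68 kg; (b) 3.49 kg

(a) Volume: 2440 m³ = 2,440,000 L.
(a) [OCl⁻]/[HOCl] = 10^(pH − pKa) = 10^(7.12 − 7.43) = 0.4898; fraction as HOCl = 1/(1 + 0.4898) = 0.6712.
(a) Free chlorine required for 1.41 ppm HOCl: 1.41 / 0.6712 = 2.101 ppm.
(a) FC to add: 2.101 − 0.2 = 1.901 mg/L as Cl₂.
(a) Cl₂ equivalent: 1.901 mg/L × 2,440,000 L = 4637 g.
(a) Product at 69.4% available Cl: 4637 / 0.694 = 6682 g.

(b) After draining 54% and refilling: 138 × 0.46 + 1 × 0.54 = 64.02 ppm.
(b) Deficit to target: 72 − 64.02 = 7.98 mg/L.
(b) As CaCO₃: 7.98 mg/L × 260,000 L = 2075 g; ÷ 50 g/eq ÷ 1 = 41.5 mol NaHCO₃.
(b) Mass: 41.5 × 84 = 3486 g.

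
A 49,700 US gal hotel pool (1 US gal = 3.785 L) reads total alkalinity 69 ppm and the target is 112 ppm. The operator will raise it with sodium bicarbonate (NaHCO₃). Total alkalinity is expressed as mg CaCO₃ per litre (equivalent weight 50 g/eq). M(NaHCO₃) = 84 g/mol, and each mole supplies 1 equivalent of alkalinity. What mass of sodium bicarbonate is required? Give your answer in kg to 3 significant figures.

Volume: 49,700 US gal × 3.785 L/gal = 188,114 L.
Alkalinity to add: (112 − 69) = 43 mg/L as CaCO₃ × 188,114 L = 8089 g as CaCO₃.
Equivalents: 8089 g ÷ 50 g/eq = 161.8 eq.
NaHCO₃ supplies 1 eq per mole → 161.8 mol.
Mass: 161.8 mol × 84 g/mol = 13,590 g.

13.6 kg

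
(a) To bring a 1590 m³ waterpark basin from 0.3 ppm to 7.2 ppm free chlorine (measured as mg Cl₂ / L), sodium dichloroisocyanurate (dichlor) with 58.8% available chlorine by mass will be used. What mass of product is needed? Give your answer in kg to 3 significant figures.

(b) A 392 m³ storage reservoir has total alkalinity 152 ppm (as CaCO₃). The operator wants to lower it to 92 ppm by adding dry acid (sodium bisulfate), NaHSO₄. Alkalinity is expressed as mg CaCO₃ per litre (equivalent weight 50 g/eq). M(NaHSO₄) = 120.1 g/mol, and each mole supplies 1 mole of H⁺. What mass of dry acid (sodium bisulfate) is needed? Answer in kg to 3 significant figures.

(a) 18.7 kg; (b) 56.5 kg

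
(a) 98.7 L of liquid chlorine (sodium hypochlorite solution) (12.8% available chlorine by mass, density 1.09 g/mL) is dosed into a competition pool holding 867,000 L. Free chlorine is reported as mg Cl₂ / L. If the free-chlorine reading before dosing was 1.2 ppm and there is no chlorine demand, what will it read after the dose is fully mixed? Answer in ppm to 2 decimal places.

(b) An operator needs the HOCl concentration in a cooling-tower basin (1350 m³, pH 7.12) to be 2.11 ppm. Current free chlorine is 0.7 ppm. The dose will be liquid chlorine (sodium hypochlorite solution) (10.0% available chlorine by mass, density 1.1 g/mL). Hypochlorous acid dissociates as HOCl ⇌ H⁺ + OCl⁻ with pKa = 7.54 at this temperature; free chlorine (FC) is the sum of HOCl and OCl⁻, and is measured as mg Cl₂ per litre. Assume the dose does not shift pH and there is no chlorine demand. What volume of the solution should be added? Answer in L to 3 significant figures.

(a) 17.08 ppm; (b) 27.1 L

(a) Mass of solution: 98.7 L × 1000 mL/L × 1.09 g/mL = 107,600 g.
(a) Available chlorine delivered: 107,600 g × 0.128 = 13,770 g as Cl₂.
(a) Concentration rise: 13,770 g / 867,000 L = 15.88 mg/L = 15.88 ppm.
(a) Final FC: 1.2 + 15.88 = 17.08 ppm.

(b) Volume: 1350 m³ = 1,350,000 L.
(b) [OCl⁻]/[HOCl] = 10^(pH − pKa) = 10^(7.12 − 7.54) = 0.3802; fraction as HOCl = 1/(1 + 0.3802) = 0.7245.
(b) Free chlorine required for 2.11 ppm HOCl: 2.11 / 0.7245 = 2.912 ppm.
(b) FC to add: 2.912 − 0.7 = 2.212 mg/L as Cl₂.
(b) Cl₂ equivalent: 2.212 mg/L × 1,350,000 L = 2986 g.
(b) Product at 10.0% available Cl: 2986 / 0.1 = 29,860 g.
(b) Volume: 29,860 g ÷ 1.1 g/mL = 27,150 mL.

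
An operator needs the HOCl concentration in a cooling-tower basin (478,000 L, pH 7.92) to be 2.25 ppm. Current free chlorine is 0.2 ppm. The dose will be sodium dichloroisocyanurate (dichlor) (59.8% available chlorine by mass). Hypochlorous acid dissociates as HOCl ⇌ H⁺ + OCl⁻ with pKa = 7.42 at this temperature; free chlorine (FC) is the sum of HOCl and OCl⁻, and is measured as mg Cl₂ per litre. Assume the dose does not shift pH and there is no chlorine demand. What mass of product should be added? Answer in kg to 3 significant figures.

[OCl⁻]/[HOCl] = 10^(pH − pKa) = 10^(7.92 − 7.42) = 3.162; fraction as HOCl = 1/(1 + 3.162) = 0.2403.
Free chlorine required for 2.25 ppm HOCl: 2.25 / 0.2403 = 9.365 ppm.
FC to add: 9.365 − 0.2 = 9.165 mg/L as Cl₂.
Cl₂ equivalent: 9.165 mg/L × 478,000 L = 4381 g.
Product at 59.8% available Cl: 4381 / 0.598 = 7326 g.

7.33 kg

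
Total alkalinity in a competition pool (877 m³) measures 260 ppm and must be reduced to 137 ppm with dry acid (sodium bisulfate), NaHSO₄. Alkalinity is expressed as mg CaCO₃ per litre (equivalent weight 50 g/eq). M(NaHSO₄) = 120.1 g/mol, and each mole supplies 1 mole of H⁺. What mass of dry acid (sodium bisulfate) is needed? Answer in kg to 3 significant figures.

259 kg

Volume: 877 m³ = 877,000 L.
Alkalinity to neutralize: (260 − 137) = 123 mg/L as CaCO₃ × 877,000 L = 107,900 g as CaCO₃.
Equivalents of H⁺ required: 107,900 ÷ 50 g/eq = 2157 eq = 2157 mol NaHSO₄.
Mass of NaHSO₄: 2157 × 120.1 = 259,100 g.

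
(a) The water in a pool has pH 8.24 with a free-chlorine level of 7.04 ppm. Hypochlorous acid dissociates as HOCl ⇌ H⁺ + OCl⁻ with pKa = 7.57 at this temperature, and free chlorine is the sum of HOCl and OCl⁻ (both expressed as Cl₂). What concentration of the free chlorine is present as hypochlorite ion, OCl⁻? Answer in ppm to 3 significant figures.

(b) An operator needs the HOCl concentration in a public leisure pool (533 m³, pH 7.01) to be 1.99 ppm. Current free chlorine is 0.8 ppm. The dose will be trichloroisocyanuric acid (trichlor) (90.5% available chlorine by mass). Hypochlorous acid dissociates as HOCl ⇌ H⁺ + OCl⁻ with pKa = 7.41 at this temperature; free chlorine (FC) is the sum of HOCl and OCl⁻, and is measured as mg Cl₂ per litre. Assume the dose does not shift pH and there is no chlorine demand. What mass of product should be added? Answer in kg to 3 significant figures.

(a) 5.80 ppm; (b) 1.17 kg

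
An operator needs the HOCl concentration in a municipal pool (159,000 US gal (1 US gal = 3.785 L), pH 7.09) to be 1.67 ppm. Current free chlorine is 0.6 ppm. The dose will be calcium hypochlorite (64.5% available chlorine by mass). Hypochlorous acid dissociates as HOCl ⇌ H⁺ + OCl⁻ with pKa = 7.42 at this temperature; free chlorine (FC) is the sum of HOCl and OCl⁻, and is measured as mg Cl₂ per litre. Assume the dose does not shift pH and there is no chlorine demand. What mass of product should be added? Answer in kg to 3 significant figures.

1.73 kg

Volume: 159,000 US gal × 3.785 L/gal = 601,815 L.
[OCl⁻]/[HOCl] = 10^(pH − pKa) = 10^(7.09 − 7.42) = 0.4677; fraction as HOCl = 1/(1 + 0.4677) = 0.6813.
Free chlorine required for 1.67 ppm HOCl: 1.67 / 0.6813 = 2.451 ppm.
FC to add: 2.451 − 0.6 = 1.851 mg/L as Cl₂.
Cl₂ equivalent: 1.851 mg/L × 601,815 L = 1114 g.
Product at 64.5% available Cl: 1114 / 0.645 = 1727 g.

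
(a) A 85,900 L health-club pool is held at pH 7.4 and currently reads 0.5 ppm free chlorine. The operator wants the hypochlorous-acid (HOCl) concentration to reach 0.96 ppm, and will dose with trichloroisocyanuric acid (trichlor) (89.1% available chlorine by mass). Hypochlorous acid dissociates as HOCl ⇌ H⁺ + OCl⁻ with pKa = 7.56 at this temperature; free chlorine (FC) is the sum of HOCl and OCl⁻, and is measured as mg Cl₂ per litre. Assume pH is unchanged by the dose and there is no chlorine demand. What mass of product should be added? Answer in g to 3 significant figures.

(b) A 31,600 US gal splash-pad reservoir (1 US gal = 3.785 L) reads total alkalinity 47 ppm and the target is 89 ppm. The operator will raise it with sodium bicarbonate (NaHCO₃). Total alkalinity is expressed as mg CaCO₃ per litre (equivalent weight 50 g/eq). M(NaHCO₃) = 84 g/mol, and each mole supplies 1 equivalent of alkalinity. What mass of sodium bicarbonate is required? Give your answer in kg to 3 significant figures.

(a) 108 g; (b) 8.44 kg

(a) [OCl⁻]/[HOCl] = 10^(pH − pKa) = 10^(7.4 − 7.56) = 0.6918; fraction as HOCl = 1/(1 + 0.6918) = 0.5911.
(a) Free chlorine required for 0.96 ppm HOCl: 0.96 / 0.5911 = 1.624 ppm.
(a) FC to add: 1.624 − 0.5 = 1.124 mg/L as Cl₂.
(a) Cl₂ equivalent: 1.124 mg/L × 85,900 L = 96.57 g.
(a) Product at 89.1% available Cl: 96.57 / 0.891 = 108.4 g.

(b) Volume: 31,600 US gal × 3.785 L/gal = 119,606 L.
(b) Alkalinity to add: (89 − 47) = 42 mg/L as CaCO₃ × 119,606 L = 5023 g as CaCO₃.
(b) Equivalents: 5023 g ÷ 50 g/eq = 100.5 eq.
(b) NaHCO₃ supplies 1 eq per mole → 100.5 mol.
(b) Mass: 100.5 mol × 84 g/mol = 8439 g.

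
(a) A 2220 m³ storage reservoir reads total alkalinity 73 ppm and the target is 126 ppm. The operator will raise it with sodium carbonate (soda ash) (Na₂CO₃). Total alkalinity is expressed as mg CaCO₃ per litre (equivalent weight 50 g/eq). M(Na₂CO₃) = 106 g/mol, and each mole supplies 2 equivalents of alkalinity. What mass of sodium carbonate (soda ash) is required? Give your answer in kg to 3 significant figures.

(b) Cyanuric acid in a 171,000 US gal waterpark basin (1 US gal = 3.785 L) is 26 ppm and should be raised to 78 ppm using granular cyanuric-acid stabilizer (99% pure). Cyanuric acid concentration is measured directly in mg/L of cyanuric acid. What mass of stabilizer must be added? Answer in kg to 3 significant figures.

(a) Volume: 2220 m³ = 2,220,000 L.
(a) Alkalinity to add: (126 − 73) = 53 mg/L as CaCO₃ × 2,220,000 L = 117,700 g as CaCO₃.
(a) Equivalents: 117,700 g ÷ 50 g/eq = 2353 eq.
(a) Each mole of Na₂CO₃ supplies 2 eq, so 2353 / 2 = 1177 mol.
(a) Mass: 1177 mol × 106 g/mol = 124,700 g.

(b) Volume: 171,000 US gal × 3.785 L/gal = 647,235 L.
(b) CYA to add: (78 − 26) = 52 mg/L × 647,235 L = 33,660 g cyanuric acid.
(b) At 99% purity: 33,660 / 0.99 = 34,000 g product.

(a) 125 kg; (b) 34.0 kg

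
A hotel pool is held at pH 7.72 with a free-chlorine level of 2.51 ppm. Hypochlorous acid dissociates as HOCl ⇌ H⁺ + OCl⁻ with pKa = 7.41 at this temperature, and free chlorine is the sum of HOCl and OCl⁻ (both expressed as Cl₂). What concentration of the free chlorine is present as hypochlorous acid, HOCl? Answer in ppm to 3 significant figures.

[OCl⁻]/[HOCl] = 10^(pH − pKa) = 10^(7.72 − 7.41) = 10^0.31 = 2.042.
Fraction as HOCl = 1 / (1 + 2.042) = 0.3288.
HOCl = 0.3288 × 2.51 ppm = 0.8252 ppm.

0.825 ppm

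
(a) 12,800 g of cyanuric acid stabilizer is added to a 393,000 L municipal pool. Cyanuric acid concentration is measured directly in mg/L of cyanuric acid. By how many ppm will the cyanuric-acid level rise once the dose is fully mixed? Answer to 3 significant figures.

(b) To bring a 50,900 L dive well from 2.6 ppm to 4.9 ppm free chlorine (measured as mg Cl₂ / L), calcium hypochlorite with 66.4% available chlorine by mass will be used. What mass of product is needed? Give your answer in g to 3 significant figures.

(a) Rise: 12,800 g / 393,000 L × 1000 = 32.57 mg/L.

(b) Chlorine deficit: 4.9 − 2.6 = 2.3 ppm = 2.3 mg/L as Cl₂.
(b) Cl₂ equivalent needed: 2.3 mg/L × 50,900 L = 117,100 mg = 117.1 g.
(b) Product at 66.4% available chlorine: 117.1 / 0.664 = 176.3 g.

(a) 32.6 ppm; (b) 176 g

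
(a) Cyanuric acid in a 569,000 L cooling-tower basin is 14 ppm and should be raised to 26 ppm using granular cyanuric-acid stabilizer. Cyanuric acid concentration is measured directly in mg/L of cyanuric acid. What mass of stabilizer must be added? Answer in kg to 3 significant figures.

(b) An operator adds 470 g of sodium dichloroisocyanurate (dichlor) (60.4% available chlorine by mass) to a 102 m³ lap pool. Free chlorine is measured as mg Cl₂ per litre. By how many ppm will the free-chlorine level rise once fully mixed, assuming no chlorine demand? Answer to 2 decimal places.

(a) 6.83 kg; (b) 2.78 ppm

(a) CYA to add: (26 − 14) = 12 mg/L × 569,000 L = 6828 g cyanuric acid.

(b) Volume: 102 m³ = 102,000 L.
(b) Available chlorine delivered: 470 g × 0.604 = 283.9 g as Cl₂.
(b) Concentration rise: 283.9 g / 102,000 L = 2.783 mg/L = 2.78 ppm.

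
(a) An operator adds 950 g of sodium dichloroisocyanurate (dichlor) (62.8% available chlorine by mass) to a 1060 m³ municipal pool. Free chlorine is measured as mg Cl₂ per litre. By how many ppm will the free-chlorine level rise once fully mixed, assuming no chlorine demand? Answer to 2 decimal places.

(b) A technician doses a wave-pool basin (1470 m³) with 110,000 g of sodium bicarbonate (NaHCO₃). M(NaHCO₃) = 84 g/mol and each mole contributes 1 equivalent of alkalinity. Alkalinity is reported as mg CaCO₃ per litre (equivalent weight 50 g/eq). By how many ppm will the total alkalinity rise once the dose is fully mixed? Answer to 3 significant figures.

(a) Volume: 1060 m³ = 1,060,000 L.
(a) Available chlorine delivered: 950 g × 0.628 = 596.6 g as Cl₂.
(a) Concentration rise: 596.6 g / 1,060,000 L = 0.5628 mg/L = 0.56 ppm.

(b) Volume: 1470 m³ = 1,470,000 L.
(b) Moles of NaHCO₃: 110,000 g ÷ 84 g/mol = 1310 mol → 1310 eq of alkalinity.
(b) As CaCO₃: 1310 eq × 50 g/eq = 65,480 g.
(b) Rise: 65,480 g / 1,470,000 L × 1000 = 44.54 mg/L.

(a) 0.56 ppm; (b) 44.5 ppm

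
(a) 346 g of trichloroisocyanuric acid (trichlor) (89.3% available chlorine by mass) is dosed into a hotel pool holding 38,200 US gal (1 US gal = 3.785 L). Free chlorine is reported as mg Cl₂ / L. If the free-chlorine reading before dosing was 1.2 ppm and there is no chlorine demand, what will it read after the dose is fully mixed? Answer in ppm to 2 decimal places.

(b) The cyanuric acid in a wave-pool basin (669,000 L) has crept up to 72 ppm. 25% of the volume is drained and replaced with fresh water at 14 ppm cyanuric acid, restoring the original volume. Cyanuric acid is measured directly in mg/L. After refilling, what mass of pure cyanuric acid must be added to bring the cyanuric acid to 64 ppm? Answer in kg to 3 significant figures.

(a) 3.34 ppm; (b) 4.35 kg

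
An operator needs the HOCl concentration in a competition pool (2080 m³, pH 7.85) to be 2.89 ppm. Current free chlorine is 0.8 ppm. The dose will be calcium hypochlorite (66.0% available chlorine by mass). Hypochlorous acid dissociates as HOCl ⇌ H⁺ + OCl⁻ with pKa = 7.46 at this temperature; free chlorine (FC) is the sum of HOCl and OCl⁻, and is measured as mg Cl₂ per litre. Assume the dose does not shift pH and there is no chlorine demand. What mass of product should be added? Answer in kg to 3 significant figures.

28.9 kg

Volume: 2080 m³ = 2,080,000 L.
[OCl⁻]/[HOCl] = 10^(pH − pKa) = 10^(7.85 − 7.46) = 2.455; fraction as HOCl = 1/(1 + 2.455) = 0.2895.
Free chlorine required for 2.89 ppm HOCl: 2.89 / 0.2895 = 9.984 ppm.
FC to add: 9.984 − 0.8 = 9.184 mg/L as Cl₂.
Cl₂ equivalent: 9.184 mg/L × 2,080,000 L = 19,100 g.
Product at 66.0% available Cl: 19,100 / 0.66 = 28,940 g.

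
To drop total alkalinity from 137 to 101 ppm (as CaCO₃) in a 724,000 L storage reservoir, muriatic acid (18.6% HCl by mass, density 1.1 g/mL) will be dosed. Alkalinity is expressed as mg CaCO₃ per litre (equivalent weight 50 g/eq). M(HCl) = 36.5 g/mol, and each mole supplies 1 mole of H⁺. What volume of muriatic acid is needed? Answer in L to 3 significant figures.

93.0 L

Alkalinity to neutralize: (137 − 101) = 36 mg/L as CaCO₃ × 724,000 L = 26,060 g as CaCO₃.
Equivalents of H⁺ required: 26,060 ÷ 50 g/eq = 521.3 eq = 521.3 mol HCl.
Mass of HCl: 521.3 × 36.5 = 19,030 g.
Mass of 18.6% solution: 19,030 / 0.186 = 102,300 g.
Volume: 102,300 g ÷ 1.1 g/mL = 92,990 mL.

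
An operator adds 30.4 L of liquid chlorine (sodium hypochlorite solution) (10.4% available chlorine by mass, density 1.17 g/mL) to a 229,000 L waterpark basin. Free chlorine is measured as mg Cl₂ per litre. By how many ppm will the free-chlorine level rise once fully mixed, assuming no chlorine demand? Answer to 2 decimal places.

Mass of solution: 30.4 L × 1000 mL/L × 1.17 g/mL = 35,570 g.
Available chlorine delivered: 35,570 g × 0.104 = 3699 g as Cl₂.
Concentration rise: 3699 g / 229,000 L = 16.15 mg/L = 16.15 ppm.

16.15 ppm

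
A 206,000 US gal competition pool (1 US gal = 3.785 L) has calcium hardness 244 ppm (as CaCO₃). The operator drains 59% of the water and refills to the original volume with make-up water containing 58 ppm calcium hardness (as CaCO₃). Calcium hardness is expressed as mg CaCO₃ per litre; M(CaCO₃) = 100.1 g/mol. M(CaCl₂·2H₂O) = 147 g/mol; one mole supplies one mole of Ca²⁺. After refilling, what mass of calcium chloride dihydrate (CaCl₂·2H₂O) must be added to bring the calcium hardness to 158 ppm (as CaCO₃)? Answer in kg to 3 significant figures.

27.2 kg

Volume: 206,000 US gal × 3.785 L/gal = 779,710 L.
After draining 59% and refilling: 244 × 0.41 + 58 × 0.59 = 134.26 ppm.
Deficit to target: 158 − 134.26 = 23.74 mg/L.
As CaCO₃: 23.74 mg/L × 779,710 L = 18,510 g; ÷ 100.1 = 184.9 mol Ca²⁺.
Mass: 184.9 × 147 = 27,180 g.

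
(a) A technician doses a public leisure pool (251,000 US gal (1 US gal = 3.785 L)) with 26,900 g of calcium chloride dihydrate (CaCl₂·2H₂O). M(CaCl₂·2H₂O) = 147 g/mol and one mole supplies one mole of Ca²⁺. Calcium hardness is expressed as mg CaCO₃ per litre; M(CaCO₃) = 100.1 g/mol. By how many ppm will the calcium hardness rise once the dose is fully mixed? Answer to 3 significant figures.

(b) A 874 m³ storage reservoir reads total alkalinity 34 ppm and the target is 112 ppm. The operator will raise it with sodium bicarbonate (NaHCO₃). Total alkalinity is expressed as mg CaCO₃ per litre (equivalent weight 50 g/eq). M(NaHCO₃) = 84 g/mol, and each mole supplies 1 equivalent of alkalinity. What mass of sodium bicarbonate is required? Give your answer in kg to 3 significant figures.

(a) 19.3 ppm; (b) 115 kg

(a) Volume: 251,000 US gal × 3.785 L/gal = 950,035 L.
(a) Moles of Ca²⁺: 26,900 g ÷ 147 g/mol = 183 mol.
(a) As CaCO₃: 183 mol × 100.1 g/mol = 18,320 g.
(a) Rise: 18,320 g / 950,035 L × 1000 = 19.28 mg/L.

(b) Volume: 874 m³ = 874,000 L.
(b) Alkalinity to add: (112 − 34) = 78 mg/L as CaCO₃ × 874,000 L = 68,170 g as CaCO₃.
(b) Equivalents: 68,170 g ÷ 50 g/eq = 1363 eq.
(b) NaHCO₃ supplies 1 eq per mole → 1363 mol.
(b) Mass: 1363 mol × 84 g/mol = 114,500 g.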